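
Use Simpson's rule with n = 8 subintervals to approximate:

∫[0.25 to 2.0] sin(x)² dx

f(x) = sin(x)²
a = 0.25, b = 2.0, n = 8
h = (b - a)/n = 0.218750

Simpson's rule: (h/3)[f(x₀) + 4f(x₁) + 2f(x₂) + ... + f(xₙ)]

x_0 = 0.2500, f(x_0) = 0.061209, coefficient = 1
x_1 = 0.4688, f(x_1) = 0.204097, coefficient = 4
x_2 = 0.6875, f(x_2) = 0.402726, coefficient = 2
x_3 = 0.9062, f(x_3) = 0.619679, coefficient = 4
x_4 = 1.1250, f(x_4) = 0.814087, coefficient = 2
x_5 = 1.3438, f(x_5) = 0.949330, coefficient = 4
x_6 = 1.5625, f(x_6) = 0.999931, coefficient = 2
x_7 = 1.7812, f(x_7) = 0.956359, coefficient = 4
x_8 = 2.0000, f(x_8) = 0.826822, coefficient = 1

I ≈ (0.218750/3) × 16.239379 = 1.184121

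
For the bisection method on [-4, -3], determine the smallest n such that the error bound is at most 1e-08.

We need (b-a)/2^n ≤ 1e-08
(-3 - (-4))/2^n ≤ 1e-08
1/2^n ≤ 1e-08
2^n ≥ 100000000
n ≥ log₂(100000000) = 26.58
n ≥ 27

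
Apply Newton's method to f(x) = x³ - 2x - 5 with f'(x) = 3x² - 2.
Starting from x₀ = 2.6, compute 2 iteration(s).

f(x) = x³ - 2x - 5
f'(x) = 3x² - 2
x₀ = 2.6

Newton-Raphson formula: x_{n+1} = x_n - f(x_n)/f'(x_n)

Iteration 1:
  f(2.600000) = 7.376000
  f'(2.600000) = 18.280000
  x_1 = 2.600000 - 7.376000/18.280000 = 2.196499
Iteration 2:
  f(2.196499) = 1.204247
  f'(2.196499) = 12.473822
  x_2 = 2.196499 - 1.204247/12.473822 = 2.099957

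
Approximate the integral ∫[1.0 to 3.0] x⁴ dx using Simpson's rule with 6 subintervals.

f(x) = x⁴
a = 1.0, b = 3.0, n = 6
h = (b - a)/n = 0.333333

Simpson's rule: (h/3)[f(x₀) + 4f(x₁) + 2f(x₂) + ... + f(xₙ)]

x_0 = 1.0000, f(x_0) = 1.000000, coefficient = 1
x_1 = 1.3333, f(x_1) = 3.160494, coefficient = 4
x_2 = 1.6667, f(x_2) = 7.716049, coefficient = 2
x_3 = 2.0000, f(x_3) = 16.000000, coefficient = 4
x_4 = 2.3333, f(x_4) = 29.641975, coefficient = 2
x_5 = 2.6667, f(x_5) = 50.567901, coefficient = 4
x_6 = 3.0000, f(x_6) = 81.000000, coefficient = 1

I ≈ (0.333333/3) × 435.629630 = 48.403292
Exact value: 48.400000
Error: 0.003292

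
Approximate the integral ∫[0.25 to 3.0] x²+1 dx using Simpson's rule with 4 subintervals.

f(x) = x²+1
a = 0.25, b = 3.0, n = 4
h = (b - a)/n = 0.687500

Simpson's rule: (h/3)[f(x₀) + 4f(x₁) + 2f(x₂) + ... + f(xₙ)]

x_0 = 0.2500, f(x_0) = 1.062500, coefficient = 1
x_1 = 0.9375, f(x_1) = 1.878906, coefficient = 4
x_2 = 1.6250, f(x_2) = 3.640625, coefficient = 2
x_3 = 2.3125, f(x_3) = 6.347656, coefficient = 4
x_4 = 3.0000, f(x_4) = 10.000000, coefficient = 1

I ≈ (0.687500/3) × 51.250000 = 11.744792
Exact value: 11.744792
Error: 0.000000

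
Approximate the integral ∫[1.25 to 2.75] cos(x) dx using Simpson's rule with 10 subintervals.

f(x) = cos(x)
a = 1.25, b = 2.75, n = 10
h = (b - a)/n = 0.150000

Simpson's rule: (h/3)[f(x₀) + 4f(x₁) + 2f(x₂) + ... + f(xₙ)]

x_0 = 1.2500, f(x_0) = 0.315322, coefficient = 1
x_1 = 1.4000, f(x_1) = 0.169967, coefficient = 4
x_2 = 1.5500, f(x_2) = 0.020795, coefficient = 2
x_3 = 1.7000, f(x_3) = -0.128844, coefficient = 4
x_4 = 1.8500, f(x_4) = -0.275590, coefficient = 2
x_5 = 2.0000, f(x_5) = -0.416147, coefficient = 4
x_6 = 2.1500, f(x_6) = -0.547358, coefficient = 2
x_7 = 2.3000, f(x_7) = -0.666276, coefficient = 4
x_8 = 2.4500, f(x_8) = -0.770231, coefficient = 2
x_9 = 2.6000, f(x_9) = -0.856889, coefficient = 4
x_10 = 2.7500, f(x_10) = -0.924302, coefficient = 1

I ≈ (0.150000/3) × -11.346505 = -0.567325
Exact value: -0.567324
Error: 0.000002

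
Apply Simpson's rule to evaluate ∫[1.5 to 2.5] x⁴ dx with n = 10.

f(x) = x⁴
a = 1.5, b = 2.5, n = 10
h = (b - a)/n = 0.100000

Simpson's rule: (h/3)[f(x₀) + 4f(x₁) + 2f(x₂) + ... + f(xₙ)]

x_0 = 1.5000, f(x_0) = 5.062500, coefficient = 1
x_1 = 1.6000, f(x_1) = 6.553600, coefficient = 4
x_2 = 1.7000, f(x_2) = 8.352100, coefficient = 2
x_3 = 1.8000, f(x_3) = 10.497600, coefficient = 4
x_4 = 1.9000, f(x_4) = 13.032100, coefficient = 2
x_5 = 2.0000, f(x_5) = 16.000000, coefficient = 4
x_6 = 2.1000, f(x_6) = 19.448100, coefficient = 2
x_7 = 2.2000, f(x_7) = 23.425600, coefficient = 4
x_8 = 2.3000, f(x_8) = 27.984100, coefficient = 2
x_9 = 2.4000, f(x_9) = 33.177600, coefficient = 4
x_10 = 2.5000, f(x_10) = 39.062500, coefficient = 1

I ≈ (0.100000/3) × 540.375400 = 18.012513
Exact value: 18.012500
Error: 0.000013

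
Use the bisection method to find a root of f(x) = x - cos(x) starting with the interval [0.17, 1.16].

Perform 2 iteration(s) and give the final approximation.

f(x) = x - cos(x)
Initial interval: [0.17, 1.16]

Iteration 1:
  c_1 = (0.170000 + 1.160000)/2 = 0.665000
  f(c_1) = f(0.665000) = -0.121917
  f(a) × f(c) ≥ 0, new interval: [0.665000, 1.160000]
Iteration 2:
  c_2 = (0.665000 + 1.160000)/2 = 0.912500
  f(c_2) = f(0.912500) = 0.300730
  f(a) × f(c) < 0, new interval: [0.665000, 0.912500]

After 2 iteration(s), the approximation is c_2 = 0.912500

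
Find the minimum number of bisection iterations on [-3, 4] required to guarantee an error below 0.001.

We need (b-a)/2^n ≤ 0.001
(4 - (-3))/2^n ≤ 0.001
7/2^n ≤ 0.001
2^n ≥ 7000
n ≥ log₂(7000) = 12.77
n ≥ 13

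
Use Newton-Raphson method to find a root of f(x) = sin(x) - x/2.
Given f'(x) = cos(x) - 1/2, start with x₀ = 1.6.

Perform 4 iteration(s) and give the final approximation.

f(x) = sin(x) - x/2
f'(x) = cos(x) - 1/2
x₀ = 1.6

Newton-Raphson formula: x_{n+1} = x_n - f(x_n)/f'(x_n)

Iteration 1:
  f(1.600000) = 0.199574
  f'(1.600000) = -0.529200
  x_1 = 1.600000 - 0.199574/(-0.529200) = 1.977124
Iteration 2:
  f(1.977124) = -0.069983
  f'(1.977124) = -0.895238
  x_2 = 1.977124 - (-0.069983)/(-0.895238) = 1.898951
Iteration 3:
  f(1.898951) = -0.002837
  f'(1.898951) = -0.822297
  x_3 = 1.898951 - (-0.002837)/(-0.822297) = 1.895501
Iteration 4:
  f(1.895501) = -0.000006
  f'(1.895501) = -0.819029
  x_4 = 1.895501 - (-0.000006)/(-0.819029) = 1.895494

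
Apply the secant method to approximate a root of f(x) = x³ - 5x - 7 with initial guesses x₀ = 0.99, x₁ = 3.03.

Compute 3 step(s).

f(x) = x³ - 5x - 7
x₀ = 0.99, x₁ = 3.03

Secant formula: x_{n+1} = x_n - f(x_n)(x_n - x_{n-1})/(f(x_n) - f(x_{n-1}))

Iteration 1:
  f(0.990000) = -10.979701
  f(3.030000) = 5.668127
  x_2 = 3.030000 - 5.668127×(3.030000 - 0.990000)/(5.668127 - (-10.979701))
       = 2.335436
Iteration 2:
  f(3.030000) = 5.668127
  f(2.335436) = -5.939100
  x_3 = 2.335436 - (-5.939100)×(2.335436 - 3.030000)/(-5.939100 - 5.668127)
       = 2.690825
Iteration 3:
  f(2.335436) = -5.939100
  f(2.690825) = -0.971094
  x_4 = 2.690825 - (-0.971094)×(2.690825 - 2.335436)/(-0.971094 - (-5.939100))
       = 2.760293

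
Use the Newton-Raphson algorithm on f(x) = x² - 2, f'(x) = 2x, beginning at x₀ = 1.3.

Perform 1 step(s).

f(x) = x² - 2
f'(x) = 2x
x₀ = 1.3

Newton-Raphson formula: x_{n+1} = x_n - f(x_n)/f'(x_n)

Iteration 1:
  f(1.300000) = -0.310000
  f'(1.300000) = 2.600000
  x_1 = 1.300000 - (-0.310000)/2.600000 = 1.419231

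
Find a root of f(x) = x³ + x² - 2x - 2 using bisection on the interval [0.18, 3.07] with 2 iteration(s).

f(x) = x³ + x² - 2x - 2
Initial interval: [0.18, 3.07]

Iteration 1:
  c_1 = (0.180000 + 3.070000)/2 = 1.625000
  f(c_1) = f(1.625000) = 1.681641
  f(a) × f(c) < 0, new interval: [0.180000, 1.625000]
Iteration 2:
  c_2 = (0.180000 + 1.625000)/2 = 0.902500
  f(c_2) = f(0.902500) = -2.255402
  f(a) × f(c) ≥ 0, new interval: [0.902500, 1.625000]

After 2 iteration(s), the approximation is c_2 = 0.902500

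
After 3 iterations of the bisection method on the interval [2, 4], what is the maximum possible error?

Bisection error bound: |error| ≤ (b-a)/2^n
|error| ≤ (4 - 2)/2^3 = 2/2^3
|error| ≤ 0.2500000000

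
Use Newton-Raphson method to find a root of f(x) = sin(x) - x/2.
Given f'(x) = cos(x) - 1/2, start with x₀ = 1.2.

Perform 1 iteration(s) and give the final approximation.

f(x) = sin(x) - x/2
f'(x) = cos(x) - 1/2
x₀ = 1.2

Newton-Raphson formula: x_{n+1} = x_n - f(x_n)/f'(x_n)

Iteration 1:
  f(1.200000) = 0.332039
  f'(1.200000) = -0.137642
  x_1 = 1.200000 - 0.332039/(-0.137642) = 3.612334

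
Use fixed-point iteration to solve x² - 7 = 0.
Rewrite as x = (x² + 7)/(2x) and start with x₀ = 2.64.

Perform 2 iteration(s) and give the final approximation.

Equation: x² - 7 = 0
Fixed-point form: x = (x² + 7)/(2x)
x₀ = 2.64

x_1 = g(2.640000) = 2.645758
x_2 = g(2.645758) = 2.645751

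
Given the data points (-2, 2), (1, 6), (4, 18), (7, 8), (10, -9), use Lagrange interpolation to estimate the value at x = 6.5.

Lagrange interpolation formula:
P(x) = Σ yᵢ × Lᵢ(x)
where Lᵢ(x) = Π_{j≠i} (x - xⱼ)/(xᵢ - xⱼ)

L_0(6.5) = (6.5 - 1)/(-2 - 1) × (6.5 - 4)/(-2 - 4) × (6.5 - 7)/(-2 - 7) × (6.5 - 10)/(-2 - 10) = 0.012378
L_1(6.5) = (6.5 - (-2))/(1 - (-2)) × (6.5 - 4)/(1 - 4) × (6.5 - 7)/(1 - 7) × (6.5 - 10)/(1 - 10) = -0.076517
L_2(6.5) = (6.5 - (-2))/(4 - (-2)) × (6.5 - 1)/(4 - 1) × (6.5 - 7)/(4 - 7) × (6.5 - 10)/(4 - 10) = 0.252508
L_3(6.5) = (6.5 - (-2))/(7 - (-2)) × (6.5 - 1)/(7 - 1) × (6.5 - 4)/(7 - 4) × (6.5 - 10)/(7 - 10) = 0.841692
L_4(6.5) = (6.5 - (-2))/(10 - (-2)) × (6.5 - 1)/(10 - 1) × (6.5 - 4)/(10 - 4) × (6.5 - 7)/(10 - 7) = -0.030060

P(6.5) = 2×L_0(6.5) + 6×L_1(6.5) + 18×L_2(6.5) + 8×L_3(6.5) + (-9)×L_4(6.5)
P(6.5) = 11.114873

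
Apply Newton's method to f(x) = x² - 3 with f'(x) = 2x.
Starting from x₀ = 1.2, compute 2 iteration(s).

f(x) = x² - 3
f'(x) = 2x
x₀ = 1.2

Newton-Raphson formula: x_{n+1} = x_n - f(x_n)/f'(x_n)

Iteration 1:
  f(1.200000) = -1.560000
  f'(1.200000) = 2.400000
  x_1 = 1.200000 - (-1.560000)/2.400000 = 1.850000
Iteration 2:
  f(1.850000) = 0.422500
  f'(1.850000) = 3.700000
  x_2 = 1.850000 - 0.422500/3.700000 = 1.735811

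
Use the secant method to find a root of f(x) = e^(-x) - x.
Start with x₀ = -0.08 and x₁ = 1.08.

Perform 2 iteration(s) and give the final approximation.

f(x) = e^(-x) - x
x₀ = -0.08, x₁ = 1.08

Secant formula: x_{n+1} = x_n - f(x_n)(x_n - x_{n-1})/(f(x_n) - f(x_{n-1}))

Iteration 1:
  f(-0.080000) = 1.163287
  f(1.080000) = -0.740404
  x_2 = 1.080000 - (-0.740404)×(1.080000 - (-0.080000))/(-0.740404 - 1.163287)
       = 0.628840
Iteration 2:
  f(1.080000) = -0.740404
  f(0.628840) = -0.095630
  x_3 = 0.628840 - (-0.095630)×(0.628840 - 1.080000)/(-0.095630 - (-0.740404))
       = 0.561926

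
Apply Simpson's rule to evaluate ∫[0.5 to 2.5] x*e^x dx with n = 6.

f(x) = x*e^x
a = 0.5, b = 2.5, n = 6
h = (b - a)/n = 0.333333

Simpson's rule: (h/3)[f(x₀) + 4f(x₁) + 2f(x₂) + ... + f(xₙ)]

x_0 = 0.5000, f(x_0) = 0.824361, coefficient = 1
x_1 = 0.8333, f(x_1) = 1.917480, coefficient = 4
x_2 = 1.1667, f(x_2) = 3.746482, coefficient = 2
x_3 = 1.5000, f(x_3) = 6.722534, coefficient = 4
x_4 = 1.8333, f(x_4) = 11.466952, coefficient = 2
x_5 = 2.1667, f(x_5) = 18.913133, coefficient = 4
x_6 = 2.5000, f(x_6) = 30.456235, coefficient = 1

I ≈ (0.333333/3) × 171.920050 = 19.102228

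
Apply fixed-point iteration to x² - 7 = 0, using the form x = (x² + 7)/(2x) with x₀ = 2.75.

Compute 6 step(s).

Equation: x² - 7 = 0
Fixed-point form: x = (x² + 7)/(2x)
x₀ = 2.75

x_1 = g(2.750000) = 2.647727
x_2 = g(2.647727) = 2.645752
x_3 = g(2.645752) = 2.645751
x_4 = g(2.645751) = 2.645751
x_5 = g(2.645751) = 2.645751
x_6 = g(2.645751) = 2.645751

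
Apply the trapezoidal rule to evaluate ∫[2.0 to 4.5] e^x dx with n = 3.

f(x) = e^x
a = 2.0, b = 4.5, n = 3
h = (b - a)/n = 0.833333

Trapezoidal rule: (h/2)[f(x₀) + 2f(x₁) + 2f(x₂) + ... + f(xₙ)]

x_0 = 2.0000, f(x_0) = 7.389056, coefficient = 1
x_1 = 2.8333, f(x_1) = 17.002040, coefficient = 2
x_2 = 3.6667, f(x_2) = 39.121284, coefficient = 2
x_3 = 4.5000, f(x_3) = 90.017131, coefficient = 1

I ≈ (0.833333/2) × 209.652835 = 87.355348
Exact value: 82.628075
Error: 4.727273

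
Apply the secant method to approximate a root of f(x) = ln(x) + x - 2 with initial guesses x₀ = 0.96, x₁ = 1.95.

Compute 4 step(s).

f(x) = ln(x) + x - 2
x₀ = 0.96, x₁ = 1.95

Secant formula: x_{n+1} = x_n - f(x_n)(x_n - x_{n-1})/(f(x_n) - f(x_{n-1}))

Iteration 1:
  f(0.960000) = -1.080822
  f(1.950000) = 0.617829
  x_2 = 1.950000 - 0.617829×(1.950000 - 0.960000)/(0.617829 - (-1.080822))
       = 1.589920
Iteration 2:
  f(1.950000) = 0.617829
  f(1.589920) = 0.053603
  x_3 = 1.589920 - 0.053603×(1.589920 - 1.950000)/(0.053603 - 0.617829)
       = 1.555711
Iteration 3:
  f(1.589920) = 0.053603
  f(1.555711) = -0.002356
  x_4 = 1.555711 - (-0.002356)×(1.555711 - 1.589920)/(-0.002356 - 0.053603)
       = 1.557151
Iteration 4:
  f(1.555711) = -0.002356
  f(1.557151) = 0.000010
  x_5 = 1.557151 - 0.000010×(1.557151 - 1.555711)/(0.000010 - (-0.002356))
       = 1.557146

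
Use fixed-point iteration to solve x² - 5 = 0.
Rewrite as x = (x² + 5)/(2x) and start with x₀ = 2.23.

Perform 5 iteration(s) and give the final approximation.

Equation: x² - 5 = 0
Fixed-point form: x = (x² + 5)/(2x)
x₀ = 2.23

x_1 = g(2.230000) = 2.236076
x_2 = g(2.236076) = 2.236068
x_3 = g(2.236068) = 2.236068
x_4 = g(2.236068) = 2.236068
x_5 = g(2.236068) = 2.236068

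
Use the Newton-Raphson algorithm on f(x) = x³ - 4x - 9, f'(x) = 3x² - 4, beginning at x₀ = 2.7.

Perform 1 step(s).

f(x) = x³ - 4x - 9
f'(x) = 3x² - 4
x₀ = 2.7

Newton-Raphson formula: x_{n+1} = x_n - f(x_n)/f'(x_n)

Iteration 1:
  f(2.700000) = -0.117000
  f'(2.700000) = 17.870000
  x_1 = 2.700000 - (-0.117000)/17.870000 = 2.706547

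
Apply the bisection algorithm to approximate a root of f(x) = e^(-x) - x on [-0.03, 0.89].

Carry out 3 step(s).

f(x) = e^(-x) - x
Initial interval: [-0.03, 0.89]

Iteration 1:
  c_1 = (-0.030000 + 0.890000)/2 = 0.430000
  f(c_1) = f(0.430000) = 0.220509
  f(a) × f(c) ≥ 0, new interval: [0.430000, 0.890000]
Iteration 2:
  c_2 = (0.430000 + 0.890000)/2 = 0.660000
  f(c_2) = f(0.660000) = -0.143149
  f(a) × f(c) < 0, new interval: [0.430000, 0.660000]
Iteration 3:
  c_3 = (0.430000 + 0.660000)/2 = 0.545000
  f(c_3) = f(0.545000) = 0.034842
  f(a) × f(c) ≥ 0, new interval: [0.545000, 0.660000]

After 3 iteration(s), the approximation is c_3 = 0.545000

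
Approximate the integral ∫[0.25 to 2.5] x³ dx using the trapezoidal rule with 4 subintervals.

f(x) = x³
a = 0.25, b = 2.5, n = 4
h = (b - a)/n = 0.562500

Trapezoidal rule: (h/2)[f(x₀) + 2f(x₁) + 2f(x₂) + ... + f(xₙ)]

x_0 = 0.2500, f(x_0) = 0.015625, coefficient = 1
x_1 = 0.8125, f(x_1) = 0.536377, coefficient = 2
x_2 = 1.3750, f(x_2) = 2.599609, coefficient = 2
x_3 = 1.9375, f(x_3) = 7.273193, coefficient = 2
x_4 = 2.5000, f(x_4) = 15.625000, coefficient = 1

I ≈ (0.562500/2) × 36.458984 = 10.254089
Exact value: 9.764648
Error: 0.489441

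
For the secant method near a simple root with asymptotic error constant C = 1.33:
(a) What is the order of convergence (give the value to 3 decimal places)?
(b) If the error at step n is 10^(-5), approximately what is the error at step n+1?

(a) Secant method has superlinear convergence with order φ = (1+√5)/2 ≈ 1.618.
    This means |e_{n+1}| ≈ C|e_n|^1.618.

(b) With |e_n| = 10^(-5) and C = 1.33:
    |e_{n+1}| ≈ 1.33 × (10^(-5))^1.618 = 1.33 × 10^(-8.09)

(a) ≈ 1.618 (golden ratio); (b) |e_{n+1}| ≈ 1.081e-08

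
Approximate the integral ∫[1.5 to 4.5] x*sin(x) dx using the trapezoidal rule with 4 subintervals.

f(x) = x*sin(x)
a = 1.5, b = 4.5, n = 4
h = (b - a)/n = 0.750000

Trapezoidal rule: (h/2)[f(x₀) + 2f(x₁) + 2f(x₂) + ... + f(xₙ)]

x_0 = 1.5000, f(x_0) = 1.496242, coefficient = 1
x_1 = 2.2500, f(x_1) = 1.750665, coefficient = 2
x_2 = 3.0000, f(x_2) = 0.423360, coefficient = 2
x_3 = 3.7500, f(x_3) = -2.143355, coefficient = 2
x_4 = 4.5000, f(x_4) = -4.398886, coefficient = 1

I ≈ (0.750000/2) × -2.841304 = -1.065489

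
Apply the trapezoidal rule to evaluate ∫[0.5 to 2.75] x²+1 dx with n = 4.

f(x) = x²+1
a = 0.5, b = 2.75, n = 4
h = (b - a)/n = 0.562500

Trapezoidal rule: (h/2)[f(x₀) + 2f(x₁) + 2f(x₂) + ... + f(xₙ)]

x_0 = 0.5000, f(x_0) = 1.250000, coefficient = 1
x_1 = 1.0625, f(x_1) = 2.128906, coefficient = 2
x_2 = 1.6250, f(x_2) = 3.640625, coefficient = 2
x_3 = 2.1875, f(x_3) = 5.785156, coefficient = 2
x_4 = 2.7500, f(x_4) = 8.562500, coefficient = 1

I ≈ (0.562500/2) × 32.921875 = 9.259277
Exact value: 9.140625
Error: 0.118652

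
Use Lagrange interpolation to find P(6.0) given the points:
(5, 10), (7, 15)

Lagrange interpolation formula:
P(x) = Σ yᵢ × Lᵢ(x)
where Lᵢ(x) = Π_{j≠i} (x - xⱼ)/(xᵢ - xⱼ)

L_0(6.0) = (6.0 - 7)/(5 - 7) = 0.500000
L_1(6.0) = (6.0 - 5)/(7 - 5) = 0.500000

P(6.0) = 10×L_0(6.0) + 15×L_1(6.0)
P(6.0) = 12.500000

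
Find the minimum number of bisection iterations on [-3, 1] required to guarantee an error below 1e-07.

We need (b-a)/2^n ≤ 1e-07
(1 - (-3))/2^n ≤ 1e-07
4/2^n ≤ 1e-07
2^n ≥ 40000000
n ≥ log₂(40000000) = 25.25
n ≥ 26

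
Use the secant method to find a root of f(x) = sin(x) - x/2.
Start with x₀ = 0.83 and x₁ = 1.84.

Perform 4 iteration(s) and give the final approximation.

f(x) = sin(x) - x/2
x₀ = 0.83, x₁ = 1.84

Secant formula: x_{n+1} = x_n - f(x_n)(x_n - x_{n-1})/(f(x_n) - f(x_{n-1}))

Iteration 1:
  f(0.830000) = 0.322931
  f(1.840000) = 0.043983
  x_2 = 1.840000 - 0.043983×(1.840000 - 0.830000)/(0.043983 - 0.322931)
       = 1.999251
Iteration 2:
  f(1.840000) = 0.043983
  f(1.999251) = -0.090017
  x_3 = 1.999251 - (-0.090017)×(1.999251 - 1.840000)/(-0.090017 - 0.043983)
       = 1.892271
Iteration 3:
  f(1.999251) = -0.090017
  f(1.892271) = 0.002635
  x_4 = 1.892271 - 0.002635×(1.892271 - 1.999251)/(0.002635 - (-0.090017))
       = 1.895314
Iteration 4:
  f(1.892271) = 0.002635
  f(1.895314) = 0.000148
  x_5 = 1.895314 - 0.000148×(1.895314 - 1.892271)/(0.000148 - 0.002635)
       = 1.895495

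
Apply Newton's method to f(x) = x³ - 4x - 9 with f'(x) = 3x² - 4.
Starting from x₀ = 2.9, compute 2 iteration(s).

f(x) = x³ - 4x - 9
f'(x) = 3x² - 4
x₀ = 2.9

Newton-Raphson formula: x_{n+1} = x_n - f(x_n)/f'(x_n)

Iteration 1:
  f(2.900000) = 3.789000
  f'(2.900000) = 21.230000
  x_1 = 2.900000 - 3.789000/21.230000 = 2.721526
Iteration 2:
  f(2.721526) = 0.271435
  f'(2.721526) = 18.220114
  x_2 = 2.721526 - 0.271435/18.220114 = 2.706629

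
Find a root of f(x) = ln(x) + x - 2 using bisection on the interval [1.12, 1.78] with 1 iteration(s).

f(x) = ln(x) + x - 2
Initial interval: [1.12, 1.78]

Iteration 1:
  c_1 = (1.120000 + 1.780000)/2 = 1.450000
  f(c_1) = f(1.450000) = -0.178436
  f(a) × f(c) ≥ 0, new interval: [1.450000, 1.780000]

After 1 iteration(s), the approximation is c_1 = 1.450000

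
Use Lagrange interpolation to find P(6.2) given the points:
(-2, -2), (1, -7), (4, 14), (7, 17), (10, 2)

Lagrange interpolation formula:
P(x) = Σ yᵢ × Lᵢ(x)
where Lᵢ(x) = Π_{j≠i} (x - xⱼ)/(xᵢ - xⱼ)

L_0(6.2) = (6.2 - 1)/(-2 - 1) × (6.2 - 4)/(-2 - 4) × (6.2 - 7)/(-2 - 7) × (6.2 - 10)/(-2 - 10) = 0.017890
L_1(6.2) = (6.2 - (-2))/(1 - (-2)) × (6.2 - 4)/(1 - 4) × (6.2 - 7)/(1 - 7) × (6.2 - 10)/(1 - 10) = -0.112843
L_2(6.2) = (6.2 - (-2))/(4 - (-2)) × (6.2 - 1)/(4 - 1) × (6.2 - 7)/(4 - 7) × (6.2 - 10)/(4 - 10) = 0.400079
L_3(6.2) = (6.2 - (-2))/(7 - (-2)) × (6.2 - 1)/(7 - 1) × (6.2 - 4)/(7 - 4) × (6.2 - 10)/(7 - 10) = 0.733478
L_4(6.2) = (6.2 - (-2))/(10 - (-2)) × (6.2 - 1)/(10 - 1) × (6.2 - 4)/(10 - 4) × (6.2 - 7)/(10 - 7) = -0.038604

P(6.2) = (-2)×L_0(6.2) + (-7)×L_1(6.2) + 14×L_2(6.2) + 17×L_3(6.2) + 2×L_4(6.2)
P(6.2) = 18.747147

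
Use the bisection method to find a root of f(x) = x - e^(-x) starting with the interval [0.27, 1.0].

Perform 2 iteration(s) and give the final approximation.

f(x) = x - e^(-x)
Initial interval: [0.27, 1.0]

Iteration 1:
  c_1 = (0.270000 + 1.000000)/2 = 0.635000
  f(c_1) = f(0.635000) = 0.105065
  f(a) × f(c) < 0, new interval: [0.270000, 0.635000]
Iteration 2:
  c_2 = (0.270000 + 0.635000)/2 = 0.452500
  f(c_2) = f(0.452500) = -0.183536
  f(a) × f(c) ≥ 0, new interval: [0.452500, 0.635000]

After 2 iteration(s), the approximation is c_2 = 0.452500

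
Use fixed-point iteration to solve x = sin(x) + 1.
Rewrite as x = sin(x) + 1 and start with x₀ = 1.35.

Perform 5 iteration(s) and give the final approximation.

Equation: x = sin(x) + 1
Fixed-point form: x = sin(x) + 1
x₀ = 1.35

x_1 = g(1.350000) = 1.975723
x_2 = g(1.975723) = 1.919131
x_3 = g(1.919131) = 1.939942
x_4 = g(1.939942) = 1.932636
x_5 = g(1.932636) = 1.935247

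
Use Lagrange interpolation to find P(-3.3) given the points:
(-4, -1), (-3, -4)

Lagrange interpolation formula:
P(x) = Σ yᵢ × Lᵢ(x)
where Lᵢ(x) = Π_{j≠i} (x - xⱼ)/(xᵢ - xⱼ)

L_0(-3.3) = (-3.3 - (-3))/(-4 - (-3)) = 0.300000
L_1(-3.3) = (-3.3 - (-4))/(-3 - (-4)) = 0.700000

P(-3.3) = (-1)×L_0(-3.3) + (-4)×L_1(-3.3)
P(-3.3) = -3.100000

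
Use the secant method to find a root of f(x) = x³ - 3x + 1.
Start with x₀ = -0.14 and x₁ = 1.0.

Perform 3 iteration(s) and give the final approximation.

f(x) = x³ - 3x + 1
x₀ = -0.14, x₁ = 1.0

Secant formula: x_{n+1} = x_n - f(x_n)(x_n - x_{n-1})/(f(x_n) - f(x_{n-1}))

Iteration 1:
  f(-0.140000) = 1.417256
  f(1.000000) = -1.000000
  x_2 = 1.000000 - (-1.000000)×(1.000000 - (-0.140000))/(-1.000000 - 1.417256)
       = 0.528391
Iteration 2:
  f(1.000000) = -1.000000
  f(0.528391) = -0.437648
  x_3 = 0.528391 - (-0.437648)×(0.528391 - 1.000000)/(-0.437648 - (-1.000000))
       = 0.161364
Iteration 3:
  f(0.528391) = -0.437648
  f(0.161364) = 0.520110
  x_4 = 0.161364 - 0.520110×(0.161364 - 0.528391)/(0.520110 - (-0.437648))
       = 0.360678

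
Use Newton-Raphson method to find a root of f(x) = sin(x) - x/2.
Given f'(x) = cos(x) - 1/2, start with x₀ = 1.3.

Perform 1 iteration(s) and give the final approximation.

f(x) = sin(x) - x/2
f'(x) = cos(x) - 1/2
x₀ = 1.3

Newton-Raphson formula: x_{n+1} = x_n - f(x_n)/f'(x_n)

Iteration 1:
  f(1.300000) = 0.313558
  f'(1.300000) = -0.232501
  x_1 = 1.300000 - 0.313558/(-0.232501) = 2.648631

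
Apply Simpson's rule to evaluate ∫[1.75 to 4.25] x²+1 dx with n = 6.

f(x) = x²+1
a = 1.75, b = 4.25, n = 6
h = (b - a)/n = 0.416667

Simpson's rule: (h/3)[f(x₀) + 4f(x₁) + 2f(x₂) + ... + f(xₙ)]

x_0 = 1.7500, f(x_0) = 4.062500, coefficient = 1
x_1 = 2.1667, f(x_1) = 5.694444, coefficient = 4
x_2 = 2.5833, f(x_2) = 7.673611, coefficient = 2
x_3 = 3.0000, f(x_3) = 10.000000, coefficient = 4
x_4 = 3.4167, f(x_4) = 12.673611, coefficient = 2
x_5 = 3.8333, f(x_5) = 15.694444, coefficient = 4
x_6 = 4.2500, f(x_6) = 19.062500, coefficient = 1

I ≈ (0.416667/3) × 189.375000 = 26.302083
Exact value: 26.302083
Error: 0.000000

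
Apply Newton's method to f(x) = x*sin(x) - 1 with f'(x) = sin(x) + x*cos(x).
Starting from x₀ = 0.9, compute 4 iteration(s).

f(x) = x*sin(x) - 1
f'(x) = sin(x) + x*cos(x)
x₀ = 0.9

Newton-Raphson formula: x_{n+1} = x_n - f(x_n)/f'(x_n)

Iteration 1:
  f(0.900000) = -0.295006
  f'(0.900000) = 1.342776
  x_1 = 0.900000 - (-0.295006)/1.342776 = 1.119698
Iteration 2:
  f(1.119698) = 0.007694
  f'(1.119698) = 1.388106
  x_2 = 1.119698 - 0.007694/1.388106 = 1.114156
Iteration 3:
  f(1.114156) = -0.000002
  f'(1.114156) = 1.388810
  x_3 = 1.114156 - (-0.000002)/1.388810 = 1.114157
Iteration 4:
  f(1.114157) = 0.000000
  f'(1.114157) = 1.388809
  x_4 = 1.114157 - 0.000000/1.388809 = 1.114157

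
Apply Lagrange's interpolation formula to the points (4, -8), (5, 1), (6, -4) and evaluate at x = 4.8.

Lagrange interpolation formula:
P(x) = Σ yᵢ × Lᵢ(x)
where Lᵢ(x) = Π_{j≠i} (x - xⱼ)/(xᵢ - xⱼ)

L_0(4.8) = (4.8 - 5)/(4 - 5) × (4.8 - 6)/(4 - 6) = 0.120000
L_1(4.8) = (4.8 - 4)/(5 - 4) × (4.8 - 6)/(5 - 6) = 0.960000
L_2(4.8) = (4.8 - 4)/(6 - 4) × (4.8 - 5)/(6 - 5) = -0.080000

P(4.8) = (-8)×L_0(4.8) + 1×L_1(4.8) + (-4)×L_2(4.8)
P(4.8) = 0.320000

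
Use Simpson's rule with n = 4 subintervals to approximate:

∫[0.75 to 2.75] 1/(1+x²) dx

f(x) = 1/(1+x²)
a = 0.75, b = 2.75, n = 4
h = (b - a)/n = 0.500000

Simpson's rule: (h/3)[f(x₀) + 4f(x₁) + 2f(x₂) + ... + f(xₙ)]

x_0 = 0.7500, f(x_0) = 0.640000, coefficient = 1
x_1 = 1.2500, f(x_1) = 0.390244, coefficient = 4
x_2 = 1.7500, f(x_2) = 0.246154, coefficient = 2
x_3 = 2.2500, f(x_3) = 0.164948, coefficient = 4
x_4 = 2.7500, f(x_4) = 0.116788, coefficient = 1

I ≈ (0.500000/3) × 3.469865 = 0.578311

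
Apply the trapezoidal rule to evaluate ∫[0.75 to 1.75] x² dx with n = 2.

f(x) = x²
a = 0.75, b = 1.75, n = 2
h = (b - a)/n = 0.500000

Trapezoidal rule: (h/2)[f(x₀) + 2f(x₁) + 2f(x₂) + ... + f(xₙ)]

x_0 = 0.7500, f(x_0) = 0.562500, coefficient = 1
x_1 = 1.2500, f(x_1) = 1.562500, coefficient = 2
x_2 = 1.7500, f(x_2) = 3.062500, coefficient = 1

I ≈ (0.500000/2) × 6.750000 = 1.687500
Exact value: 1.645833
Error: 0.041667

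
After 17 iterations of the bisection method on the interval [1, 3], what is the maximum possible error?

Bisection error bound: |error| ≤ (b-a)/2^n
|error| ≤ (3 - 1)/2^17 = 2/2^17
|error| ≤ 0.0000152588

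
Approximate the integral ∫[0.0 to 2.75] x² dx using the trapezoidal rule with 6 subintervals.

f(x) = x²
a = 0.0, b = 2.75, n = 6
h = (b - a)/n = 0.458333

Trapezoidal rule: (h/2)[f(x₀) + 2f(x₁) + 2f(x₂) + ... + f(xₙ)]

x_0 = 0.0000, f(x_0) = 0.000000, coefficient = 1
x_1 = 0.4583, f(x_1) = 0.210069, coefficient = 2
x_2 = 0.9167, f(x_2) = 0.840278, coefficient = 2
x_3 = 1.3750, f(x_3) = 1.890625, coefficient = 2
x_4 = 1.8333, f(x_4) = 3.361111, coefficient = 2
x_5 = 2.2917, f(x_5) = 5.251736, coefficient = 2
x_6 = 2.7500, f(x_6) = 7.562500, coefficient = 1

I ≈ (0.458333/2) × 30.670139 = 7.028573
Exact value: 6.932292
Error: 0.096282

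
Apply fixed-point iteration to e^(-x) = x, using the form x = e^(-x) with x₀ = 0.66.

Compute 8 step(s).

Equation: e^(-x) = x
Fixed-point form: x = e^(-x)
x₀ = 0.66

x_1 = g(0.660000) = 0.516851
x_2 = g(0.516851) = 0.596395
x_3 = g(0.596395) = 0.550793
x_4 = g(0.550793) = 0.576492
x_5 = g(0.576492) = 0.561866
x_6 = g(0.561866) = 0.570144
x_7 = g(0.570144) = 0.565444
x_8 = g(0.565444) = 0.568108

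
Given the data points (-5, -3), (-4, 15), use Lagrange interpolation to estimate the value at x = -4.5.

Lagrange interpolation formula:
P(x) = Σ yᵢ × Lᵢ(x)
where Lᵢ(x) = Π_{j≠i} (x - xⱼ)/(xᵢ - xⱼ)

L_0(-4.5) = (-4.5 - (-4))/(-5 - (-4)) = 0.500000
L_1(-4.5) = (-4.5 - (-5))/(-4 - (-5)) = 0.500000

P(-4.5) = (-3)×L_0(-4.5) + 15×L_1(-4.5)
P(-4.5) = 6.000000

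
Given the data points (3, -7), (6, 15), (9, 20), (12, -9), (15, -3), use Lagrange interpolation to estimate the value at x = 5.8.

Lagrange interpolation formula:
P(x) = Σ yᵢ × Lᵢ(x)
where Lᵢ(x) = Π_{j≠i} (x - xⱼ)/(xᵢ - xⱼ)

L_0(5.8) = (5.8 - 6)/(3 - 6) × (5.8 - 9)/(3 - 9) × (5.8 - 12)/(3 - 12) × (5.8 - 15)/(3 - 15) = 0.018779
L_1(5.8) = (5.8 - 3)/(6 - 3) × (5.8 - 9)/(6 - 9) × (5.8 - 12)/(6 - 12) × (5.8 - 15)/(6 - 15) = 1.051602
L_2(5.8) = (5.8 - 3)/(9 - 3) × (5.8 - 6)/(9 - 6) × (5.8 - 12)/(9 - 12) × (5.8 - 15)/(9 - 15) = -0.098588
L_3(5.8) = (5.8 - 3)/(12 - 3) × (5.8 - 6)/(12 - 6) × (5.8 - 9)/(12 - 9) × (5.8 - 15)/(12 - 15) = 0.033923
L_4(5.8) = (5.8 - 3)/(15 - 3) × (5.8 - 6)/(15 - 6) × (5.8 - 9)/(15 - 9) × (5.8 - 12)/(15 - 12) = -0.005715

P(5.8) = (-7)×L_0(5.8) + 15×L_1(5.8) + 20×L_2(5.8) + (-9)×L_3(5.8) + (-3)×L_4(5.8)
P(5.8) = 13.382663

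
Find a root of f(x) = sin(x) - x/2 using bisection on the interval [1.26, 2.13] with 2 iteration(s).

f(x) = sin(x) - x/2
Initial interval: [1.26, 2.13]

Iteration 1:
  c_1 = (1.260000 + 2.130000)/2 = 1.695000
  f(c_1) = f(1.695000) = 0.144797
  f(a) × f(c) ≥ 0, new interval: [1.695000, 2.130000]
Iteration 2:
  c_2 = (1.695000 + 2.130000)/2 = 1.912500
  f(c_2) = f(1.912500) = -0.014065
  f(a) × f(c) < 0, new interval: [1.695000, 1.912500]

After 2 iteration(s), the approximation is c_2 = 1.912500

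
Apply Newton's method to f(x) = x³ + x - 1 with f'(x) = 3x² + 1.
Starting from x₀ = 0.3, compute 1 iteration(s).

f(x) = x³ + x - 1
f'(x) = 3x² + 1
x₀ = 0.3

Newton-Raphson formula: x_{n+1} = x_n - f(x_n)/f'(x_n)

Iteration 1:
  f(0.300000) = -0.673000
  f'(0.300000) = 1.270000
  x_1 = 0.300000 - (-0.673000)/1.270000 = 0.829921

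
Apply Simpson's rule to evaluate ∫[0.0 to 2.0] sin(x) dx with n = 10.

f(x) = sin(x)
a = 0.0, b = 2.0, n = 10
h = (b - a)/n = 0.200000

Simpson's rule: (h/3)[f(x₀) + 4f(x₁) + 2f(x₂) + ... + f(xₙ)]

x_0 = 0.0000, f(x_0) = 0.000000, coefficient = 1
x_1 = 0.2000, f(x_1) = 0.198669, coefficient = 4
x_2 = 0.4000, f(x_2) = 0.389418, coefficient = 2
x_3 = 0.6000, f(x_3) = 0.564642, coefficient = 4
x_4 = 0.8000, f(x_4) = 0.717356, coefficient = 2
x_5 = 1.0000, f(x_5) = 0.841471, coefficient = 4
x_6 = 1.2000, f(x_6) = 0.932039, coefficient = 2
x_7 = 1.4000, f(x_7) = 0.985450, coefficient = 4
x_8 = 1.6000, f(x_8) = 0.999574, coefficient = 2
x_9 = 1.8000, f(x_9) = 0.973848, coefficient = 4
x_10 = 2.0000, f(x_10) = 0.909297, coefficient = 1

I ≈ (0.200000/3) × 21.242392 = 1.416159
Exact value: 1.416147
Error: 0.000013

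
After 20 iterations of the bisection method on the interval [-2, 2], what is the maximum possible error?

Bisection error bound: |error| ≤ (b-a)/2^n
|error| ≤ (2 - (-2))/2^20 = 4/2^20
|error| ≤ 0.0000038147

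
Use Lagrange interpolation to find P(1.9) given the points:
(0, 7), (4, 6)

Lagrange interpolation formula:
P(x) = Σ yᵢ × Lᵢ(x)
where Lᵢ(x) = Π_{j≠i} (x - xⱼ)/(xᵢ - xⱼ)

L_0(1.9) = (1.9 - 4)/(0 - 4) = 0.525000
L_1(1.9) = (1.9 - 0)/(4 - 0) = 0.475000

P(1.9) = 7×L_0(1.9) + 6×L_1(1.9)
P(1.9) = 6.525000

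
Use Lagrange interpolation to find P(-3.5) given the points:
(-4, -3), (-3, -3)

Lagrange interpolation formula:
P(x) = Σ yᵢ × Lᵢ(x)
where Lᵢ(x) = Π_{j≠i} (x - xⱼ)/(xᵢ - xⱼ)

L_0(-3.5) = (-3.5 - (-3))/(-4 - (-3)) = 0.500000
L_1(-3.5) = (-3.5 - (-4))/(-3 - (-4)) = 0.500000

P(-3.5) = (-3)×L_0(-3.5) + (-3)×L_1(-3.5)
P(-3.5) = -3.000000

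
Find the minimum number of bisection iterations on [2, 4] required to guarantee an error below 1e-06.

We need (b-a)/2^n ≤ 1e-06
(4 - 2)/2^n ≤ 1e-06
2/2^n ≤ 1e-06
2^n ≥ 2000000
n ≥ log₂(2000000) = 20.93
n ≥ 21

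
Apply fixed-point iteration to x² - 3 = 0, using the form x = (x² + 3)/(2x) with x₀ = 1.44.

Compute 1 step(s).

Equation: x² - 3 = 0
Fixed-point form: x = (x² + 3)/(2x)
x₀ = 1.44

x_1 = g(1.440000) = 1.761667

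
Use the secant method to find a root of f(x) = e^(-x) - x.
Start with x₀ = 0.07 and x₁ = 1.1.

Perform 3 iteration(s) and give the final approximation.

f(x) = e^(-x) - x
x₀ = 0.07, x₁ = 1.1

Secant formula: x_{n+1} = x_n - f(x_n)(x_n - x_{n-1})/(f(x_n) - f(x_{n-1}))

Iteration 1:
  f(0.070000) = 0.862394
  f(1.100000) = -0.767129
  x_2 = 1.100000 - (-0.767129)×(1.100000 - 0.070000)/(-0.767129 - 0.862394)
       = 0.615108
Iteration 2:
  f(1.100000) = -0.767129
  f(0.615108) = -0.074525
  x_3 = 0.615108 - (-0.074525)×(0.615108 - 1.100000)/(-0.074525 - (-0.767129))
       = 0.562933
Iteration 3:
  f(0.615108) = -0.074525
  f(0.562933) = 0.006604
  x_4 = 0.562933 - 0.006604×(0.562933 - 0.615108)/(0.006604 - (-0.074525))
       = 0.567180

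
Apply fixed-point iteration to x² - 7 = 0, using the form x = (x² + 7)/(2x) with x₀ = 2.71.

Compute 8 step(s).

Equation: x² - 7 = 0
Fixed-point form: x = (x² + 7)/(2x)
x₀ = 2.71

x_1 = g(2.710000) = 2.646513
x_2 = g(2.646513) = 2.645751
x_3 = g(2.645751) = 2.645751
x_4 = g(2.645751) = 2.645751
x_5 = g(2.645751) = 2.645751
x_6 = g(2.645751) = 2.645751
x_7 = g(2.645751) = 2.645751
x_8 = g(2.645751) = 2.645751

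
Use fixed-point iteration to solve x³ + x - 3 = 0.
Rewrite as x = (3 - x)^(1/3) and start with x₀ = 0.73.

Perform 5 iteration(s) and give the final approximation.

Equation: x³ + x - 3 = 0
Fixed-point form: x = (3 - x)^(1/3)
x₀ = 0.73

x_1 = g(0.730000) = 1.314242
x_2 = g(1.314242) = 1.190141
x_3 = g(1.190141) = 1.218657
x_4 = g(1.218657) = 1.212223
x_5 = g(1.212223) = 1.213681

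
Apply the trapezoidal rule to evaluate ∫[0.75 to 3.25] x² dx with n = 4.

f(x) = x²
a = 0.75, b = 3.25, n = 4
h = (b - a)/n = 0.625000

Trapezoidal rule: (h/2)[f(x₀) + 2f(x₁) + 2f(x₂) + ... + f(xₙ)]

x_0 = 0.7500, f(x_0) = 0.562500, coefficient = 1
x_1 = 1.3750, f(x_1) = 1.890625, coefficient = 2
x_2 = 2.0000, f(x_2) = 4.000000, coefficient = 2
x_3 = 2.6250, f(x_3) = 6.890625, coefficient = 2
x_4 = 3.2500, f(x_4) = 10.562500, coefficient = 1

I ≈ (0.625000/2) × 36.687500 = 11.464844
Exact value: 11.302083
Error: 0.162760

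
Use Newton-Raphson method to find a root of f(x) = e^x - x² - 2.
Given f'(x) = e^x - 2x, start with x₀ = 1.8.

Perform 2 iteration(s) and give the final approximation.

f(x) = e^x - x² - 2
f'(x) = e^x - 2x
x₀ = 1.8

Newton-Raphson formula: x_{n+1} = x_n - f(x_n)/f'(x_n)

Iteration 1:
  f(1.800000) = 0.809647
  f'(1.800000) = 2.449647
  x_1 = 1.800000 - 0.809647/2.449647 = 1.469484
Iteration 2:
  f(1.469484) = 0.187608
  f'(1.469484) = 1.408024
  x_2 = 1.469484 - 0.187608/1.408024 = 1.336242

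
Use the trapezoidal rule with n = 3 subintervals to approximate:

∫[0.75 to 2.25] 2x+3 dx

f(x) = 2x+3
a = 0.75, b = 2.25, n = 3
h = (b - a)/n = 0.500000

Trapezoidal rule: (h/2)[f(x₀) + 2f(x₁) + 2f(x₂) + ... + f(xₙ)]

x_0 = 0.7500, f(x_0) = 4.500000, coefficient = 1
x_1 = 1.2500, f(x_1) = 5.500000, coefficient = 2
x_2 = 1.7500, f(x_2) = 6.500000, coefficient = 2
x_3 = 2.2500, f(x_3) = 7.500000, coefficient = 1

I ≈ (0.500000/2) × 36.000000 = 9.000000
Exact value: 9.000000
Error: 0.000000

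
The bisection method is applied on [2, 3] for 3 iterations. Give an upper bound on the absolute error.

Bisection error bound: |error| ≤ (b-a)/2^n
|error| ≤ (3 - 2)/2^3 = 1/2^3
|error| ≤ 0.1250000000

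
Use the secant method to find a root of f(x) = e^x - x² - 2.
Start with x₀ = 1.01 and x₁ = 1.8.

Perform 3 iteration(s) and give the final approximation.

f(x) = e^x - x² - 2
x₀ = 1.01, x₁ = 1.8

Secant formula: x_{n+1} = x_n - f(x_n)(x_n - x_{n-1})/(f(x_n) - f(x_{n-1}))

Iteration 1:
  f(1.010000) = -0.274499
  f(1.800000) = 0.809647
  x_2 = 1.800000 - 0.809647×(1.800000 - 1.010000)/(0.809647 - (-0.274499))
       = 1.210023
Iteration 2:
  f(1.800000) = 0.809647
  f(1.210023) = -0.110594
  x_3 = 1.210023 - (-0.110594)×(1.210023 - 1.800000)/(-0.110594 - 0.809647)
       = 1.280926
Iteration 3:
  f(1.210023) = -0.110594
  f(1.280926) = -0.040800
  x_4 = 1.280926 - (-0.040800)×(1.280926 - 1.210023)/(-0.040800 - (-0.110594))
       = 1.322374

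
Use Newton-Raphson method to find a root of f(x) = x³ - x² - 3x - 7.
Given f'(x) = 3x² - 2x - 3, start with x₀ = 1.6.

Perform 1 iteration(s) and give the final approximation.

f(x) = x³ - x² - 3x - 7
f'(x) = 3x² - 2x - 3
x₀ = 1.6

Newton-Raphson formula: x_{n+1} = x_n - f(x_n)/f'(x_n)

Iteration 1:
  f(1.600000) = -10.264000
  f'(1.600000) = 1.480000
  x_1 = 1.600000 - (-10.264000)/1.480000 = 8.535135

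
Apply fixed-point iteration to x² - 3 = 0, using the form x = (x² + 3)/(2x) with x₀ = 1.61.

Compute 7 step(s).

Equation: x² - 3 = 0
Fixed-point form: x = (x² + 3)/(2x)
x₀ = 1.61

x_1 = g(1.610000) = 1.736677
x_2 = g(1.736677) = 1.732057
x_3 = g(1.732057) = 1.732051
x_4 = g(1.732051) = 1.732051
x_5 = g(1.732051) = 1.732051
x_6 = g(1.732051) = 1.732051
x_7 = g(1.732051) = 1.732051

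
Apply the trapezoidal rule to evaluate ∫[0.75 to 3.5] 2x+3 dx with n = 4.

f(x) = 2x+3
a = 0.75, b = 3.5, n = 4
h = (b - a)/n = 0.687500

Trapezoidal rule: (h/2)[f(x₀) + 2f(x₁) + 2f(x₂) + ... + f(xₙ)]

x_0 = 0.7500, f(x_0) = 4.500000, coefficient = 1
x_1 = 1.4375, f(x_1) = 5.875000, coefficient = 2
x_2 = 2.1250, f(x_2) = 7.250000, coefficient = 2
x_3 = 2.8125, f(x_3) = 8.625000, coefficient = 2
x_4 = 3.5000, f(x_4) = 10.000000, coefficient = 1

I ≈ (0.687500/2) × 58.000000 = 19.937500
Exact value: 19.937500
Error: 0.000000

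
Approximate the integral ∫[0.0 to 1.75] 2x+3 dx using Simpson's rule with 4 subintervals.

f(x) = 2x+3
a = 0.0, b = 1.75, n = 4
h = (b - a)/n = 0.437500

Simpson's rule: (h/3)[f(x₀) + 4f(x₁) + 2f(x₂) + ... + f(xₙ)]

x_0 = 0.0000, f(x_0) = 3.000000, coefficient = 1
x_1 = 0.4375, f(x_1) = 3.875000, coefficient = 4
x_2 = 0.8750, f(x_2) = 4.750000, coefficient = 2
x_3 = 1.3125, f(x_3) = 5.625000, coefficient = 4
x_4 = 1.7500, f(x_4) = 6.500000, coefficient = 1

I ≈ (0.437500/3) × 57.000000 = 8.312500
Exact value: 8.312500
Error: 0.000000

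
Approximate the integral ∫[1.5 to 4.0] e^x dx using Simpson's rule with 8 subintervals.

f(x) = e^x
a = 1.5, b = 4.0, n = 8
h = (b - a)/n = 0.312500

Simpson's rule: (h/3)[f(x₀) + 4f(x₁) + 2f(x₂) + ... + f(xₙ)]

x_0 = 1.5000, f(x_0) = 4.481689, coefficient = 1
x_1 = 1.8125, f(x_1) = 6.125743, coefficient = 4
x_2 = 2.1250, f(x_2) = 8.372897, coefficient = 2
x_3 = 2.4375, f(x_3) = 11.444394, coefficient = 4
x_4 = 2.7500, f(x_4) = 15.642632, coefficient = 2
x_5 = 3.0625, f(x_5) = 21.380943, coefficient = 4
x_6 = 3.3750, f(x_6) = 29.224284, coefficient = 2
x_7 = 3.6875, f(x_7) = 39.944860, coefficient = 4
x_8 = 4.0000, f(x_8) = 54.598150, coefficient = 1

I ≈ (0.312500/3) × 481.143222 = 50.119086
Exact value: 50.116461
Error: 0.002625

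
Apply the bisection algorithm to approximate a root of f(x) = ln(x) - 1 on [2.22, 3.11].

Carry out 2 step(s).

f(x) = ln(x) - 1
Initial interval: [2.22, 3.11]

Iteration 1:
  c_1 = (2.220000 + 3.110000)/2 = 2.665000
  f(c_1) = f(2.665000) = -0.019796
  f(a) × f(c) ≥ 0, new interval: [2.665000, 3.110000]
Iteration 2:
  c_2 = (2.665000 + 3.110000)/2 = 2.887500
  f(c_2) = f(2.887500) = 0.060391
  f(a) × f(c) < 0, new interval: [2.665000, 2.887500]

After 2 iteration(s), the approximation is c_2 = 2.887500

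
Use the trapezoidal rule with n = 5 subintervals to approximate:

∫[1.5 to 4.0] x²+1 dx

f(x) = x²+1
a = 1.5, b = 4.0, n = 5
h = (b - a)/n = 0.500000

Trapezoidal rule: (h/2)[f(x₀) + 2f(x₁) + 2f(x₂) + ... + f(xₙ)]

x_0 = 1.5000, f(x_0) = 3.250000, coefficient = 1
x_1 = 2.0000, f(x_1) = 5.000000, coefficient = 2
x_2 = 2.5000, f(x_2) = 7.250000, coefficient = 2
x_3 = 3.0000, f(x_3) = 10.000000, coefficient = 2
x_4 = 3.5000, f(x_4) = 13.250000, coefficient = 2
x_5 = 4.0000, f(x_5) = 17.000000, coefficient = 1

I ≈ (0.500000/2) × 91.250000 = 22.812500
Exact value: 22.708333
Error: 0.104167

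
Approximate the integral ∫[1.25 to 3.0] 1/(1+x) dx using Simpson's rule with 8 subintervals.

f(x) = 1/(1+x)
a = 1.25, b = 3.0, n = 8
h = (b - a)/n = 0.218750

Simpson's rule: (h/3)[f(x₀) + 4f(x₁) + 2f(x₂) + ... + f(xₙ)]

x_0 = 1.2500, f(x_0) = 0.444444, coefficient = 1
x_1 = 1.4688, f(x_1) = 0.405063, coefficient = 4
x_2 = 1.6875, f(x_2) = 0.372093, coefficient = 2
x_3 = 1.9062, f(x_3) = 0.344086, coefficient = 4
x_4 = 2.1250, f(x_4) = 0.320000, coefficient = 2
x_5 = 2.3438, f(x_5) = 0.299065, coefficient = 4
x_6 = 2.5625, f(x_6) = 0.280702, coefficient = 2
x_7 = 2.7812, f(x_7) = 0.264463, coefficient = 4
x_8 = 3.0000, f(x_8) = 0.250000, coefficient = 1

I ≈ (0.218750/3) × 7.890744 = 0.575367
Exact value: 0.575364
Error: 0.000003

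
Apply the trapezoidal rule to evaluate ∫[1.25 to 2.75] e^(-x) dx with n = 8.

f(x) = e^(-x)
a = 1.25, b = 2.75, n = 8
h = (b - a)/n = 0.187500

Trapezoidal rule: (h/2)[f(x₀) + 2f(x₁) + 2f(x₂) + ... + f(xₙ)]

x_0 = 1.2500, f(x_0) = 0.286505, coefficient = 1
x_1 = 1.4375, f(x_1) = 0.237521, coefficient = 2
x_2 = 1.6250, f(x_2) = 0.196912, coefficient = 2
x_3 = 1.8125, f(x_3) = 0.163246, coefficient = 2
x_4 = 2.0000, f(x_4) = 0.135335, coefficient = 2
x_5 = 2.1875, f(x_5) = 0.112197, coefficient = 2
x_6 = 2.3750, f(x_6) = 0.093014, coefficient = 2
x_7 = 2.5625, f(x_7) = 0.077112, coefficient = 2
x_8 = 2.7500, f(x_8) = 0.063928, coefficient = 1

I ≈ (0.187500/2) × 2.381105 = 0.223229
Exact value: 0.222577
Error: 0.000652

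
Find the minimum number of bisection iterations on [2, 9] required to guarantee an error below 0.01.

We need (b-a)/2^n ≤ 0.01
(9 - 2)/2^n ≤ 0.01
7/2^n ≤ 0.01
2^n ≥ 700
n ≥ log₂(700) = 9.45
n ≥ 10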